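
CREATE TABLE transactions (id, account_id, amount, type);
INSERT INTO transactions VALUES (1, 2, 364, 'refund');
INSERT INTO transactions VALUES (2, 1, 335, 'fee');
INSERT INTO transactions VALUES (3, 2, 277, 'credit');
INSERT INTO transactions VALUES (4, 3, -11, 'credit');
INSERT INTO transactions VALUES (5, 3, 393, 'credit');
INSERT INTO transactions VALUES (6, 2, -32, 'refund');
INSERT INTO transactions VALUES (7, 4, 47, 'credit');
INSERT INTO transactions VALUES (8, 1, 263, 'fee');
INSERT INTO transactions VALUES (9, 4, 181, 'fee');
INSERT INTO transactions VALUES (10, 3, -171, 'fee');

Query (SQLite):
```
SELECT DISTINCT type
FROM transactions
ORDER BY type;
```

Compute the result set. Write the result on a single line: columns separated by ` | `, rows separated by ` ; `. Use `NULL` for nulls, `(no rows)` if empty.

credit ; fee ; refund

Collect distinct type values from transactions.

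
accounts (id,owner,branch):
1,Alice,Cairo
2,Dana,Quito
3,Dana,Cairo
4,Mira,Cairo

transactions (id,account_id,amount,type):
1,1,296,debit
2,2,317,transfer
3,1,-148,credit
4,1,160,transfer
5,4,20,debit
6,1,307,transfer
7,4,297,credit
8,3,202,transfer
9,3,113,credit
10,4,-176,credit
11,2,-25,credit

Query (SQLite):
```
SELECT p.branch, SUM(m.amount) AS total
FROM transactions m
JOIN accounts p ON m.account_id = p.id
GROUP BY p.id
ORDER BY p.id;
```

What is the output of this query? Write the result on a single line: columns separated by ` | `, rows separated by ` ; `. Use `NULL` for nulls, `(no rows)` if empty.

Cairo | 615 ; Quito | 292 ; Cairo | 315 ; Cairo | 141

Join each transactions row to its accounts via account_id.
Group joined rows by accounts.id; compute SUM(m.amount) per group.
  1: ids {1, 3, 4, 6} → SUM(m.amount)=615
  2: ids {2, 11} → SUM(m.amount)=292
  3: ids {8, 9} → SUM(m.amount)=315
  4: ids {5, 7, 10} → SUM(m.amount)=141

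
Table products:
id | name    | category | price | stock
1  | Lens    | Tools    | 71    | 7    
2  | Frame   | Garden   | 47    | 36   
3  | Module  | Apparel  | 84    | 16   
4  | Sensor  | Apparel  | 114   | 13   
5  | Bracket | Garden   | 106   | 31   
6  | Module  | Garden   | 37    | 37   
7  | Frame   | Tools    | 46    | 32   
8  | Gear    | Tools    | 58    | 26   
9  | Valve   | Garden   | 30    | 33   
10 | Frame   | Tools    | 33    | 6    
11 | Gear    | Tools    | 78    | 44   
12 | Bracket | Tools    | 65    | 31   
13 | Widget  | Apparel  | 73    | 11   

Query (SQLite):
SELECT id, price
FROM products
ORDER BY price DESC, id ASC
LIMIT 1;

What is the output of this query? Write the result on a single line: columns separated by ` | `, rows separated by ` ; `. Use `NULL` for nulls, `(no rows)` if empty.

Sort by price desc, tiebreak id asc: (114, id=4), (106, id=5), (84, id=3), (78, id=11) …. Take first 1.

4 | 114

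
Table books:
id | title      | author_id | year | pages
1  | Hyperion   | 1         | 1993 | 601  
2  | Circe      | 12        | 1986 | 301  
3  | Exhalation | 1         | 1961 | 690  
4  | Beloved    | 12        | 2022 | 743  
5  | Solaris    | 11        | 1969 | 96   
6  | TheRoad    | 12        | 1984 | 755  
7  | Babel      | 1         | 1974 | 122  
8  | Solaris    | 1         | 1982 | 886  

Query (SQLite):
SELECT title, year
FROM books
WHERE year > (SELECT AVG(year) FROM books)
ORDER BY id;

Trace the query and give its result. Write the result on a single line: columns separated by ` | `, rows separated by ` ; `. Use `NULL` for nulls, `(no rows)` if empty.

Scalar subquery: AVG(year) over all books rows = 1983.875.
Keep rows where year > that value.

Hyperion | 1993 ; Circe | 1986 ; Beloved | 2022 ; TheRoad | 1984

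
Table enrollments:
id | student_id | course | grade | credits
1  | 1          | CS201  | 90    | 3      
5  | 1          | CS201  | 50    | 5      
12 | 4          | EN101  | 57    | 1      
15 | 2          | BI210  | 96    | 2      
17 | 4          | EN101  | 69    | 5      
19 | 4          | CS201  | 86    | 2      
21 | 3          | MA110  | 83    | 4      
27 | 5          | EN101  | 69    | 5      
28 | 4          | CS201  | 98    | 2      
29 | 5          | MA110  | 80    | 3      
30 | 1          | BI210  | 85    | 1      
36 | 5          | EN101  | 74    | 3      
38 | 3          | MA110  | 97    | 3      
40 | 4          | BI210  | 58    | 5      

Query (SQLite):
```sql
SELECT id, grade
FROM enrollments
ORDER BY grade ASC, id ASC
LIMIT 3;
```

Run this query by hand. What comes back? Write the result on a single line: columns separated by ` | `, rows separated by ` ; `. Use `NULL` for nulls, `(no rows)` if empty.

5 | 50 ; 12 | 57 ; 40 | 58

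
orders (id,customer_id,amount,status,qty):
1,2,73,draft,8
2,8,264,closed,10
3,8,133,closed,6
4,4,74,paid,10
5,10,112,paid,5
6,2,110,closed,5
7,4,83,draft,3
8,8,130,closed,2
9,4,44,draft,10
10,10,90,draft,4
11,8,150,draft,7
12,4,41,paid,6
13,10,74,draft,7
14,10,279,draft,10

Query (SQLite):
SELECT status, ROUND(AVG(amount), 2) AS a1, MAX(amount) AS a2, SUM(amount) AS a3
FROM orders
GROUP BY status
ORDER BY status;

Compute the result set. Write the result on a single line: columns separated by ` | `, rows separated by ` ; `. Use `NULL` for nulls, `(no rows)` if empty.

Group orders by status.
Per group compute: ROUND(AVG(amount), 2), MAX(amount), SUM(amount).
  closed: ids {2, 3, 6, 8} → ROUND(AVG(amount), 2)=159.25, MAX(amount)=264, SUM(amount)=637
  draft: ids {1, 7, 9, 10, 11, 13, 14} → ROUND(AVG(amount), 2)=113.29, MAX(amount)=279, SUM(amount)=793
  paid: ids {4, 5, 12} → ROUND(AVG(amount), 2)=75.67, MAX(amount)=112, SUM(amount)=227

closed | 159.25 | 264 | 637 ; draft | 113.29 | 279 | 793 ; paid | 75.67 | 112 | 227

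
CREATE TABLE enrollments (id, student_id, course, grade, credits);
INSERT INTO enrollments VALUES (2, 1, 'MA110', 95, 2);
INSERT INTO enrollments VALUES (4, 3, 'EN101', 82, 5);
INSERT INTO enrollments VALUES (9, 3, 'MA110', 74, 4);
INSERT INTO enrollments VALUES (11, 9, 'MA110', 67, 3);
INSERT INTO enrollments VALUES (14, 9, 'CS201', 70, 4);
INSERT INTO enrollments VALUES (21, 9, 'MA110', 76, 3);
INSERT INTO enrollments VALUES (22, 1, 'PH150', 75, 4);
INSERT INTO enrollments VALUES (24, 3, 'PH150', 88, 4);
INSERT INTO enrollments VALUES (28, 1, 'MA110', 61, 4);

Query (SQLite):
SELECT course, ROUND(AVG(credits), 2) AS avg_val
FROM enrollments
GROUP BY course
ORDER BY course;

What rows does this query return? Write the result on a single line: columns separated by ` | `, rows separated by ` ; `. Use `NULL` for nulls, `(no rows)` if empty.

Partition enrollments by course; compute ROUND(AVG(credits), 2) within each group.
  CS201: ids {14} → ROUND(AVG(credits), 2)=4
  EN101: ids {4} → ROUND(AVG(credits), 2)=5
  MA110: ids {2, 9, 11, 21, 28} → ROUND(AVG(credits), 2)=3.2
  PH150: ids {22, 24} → ROUND(AVG(credits), 2)=4

CS201 | 4 ; EN101 | 5 ; MA110 | 3.2 ; PH150 | 4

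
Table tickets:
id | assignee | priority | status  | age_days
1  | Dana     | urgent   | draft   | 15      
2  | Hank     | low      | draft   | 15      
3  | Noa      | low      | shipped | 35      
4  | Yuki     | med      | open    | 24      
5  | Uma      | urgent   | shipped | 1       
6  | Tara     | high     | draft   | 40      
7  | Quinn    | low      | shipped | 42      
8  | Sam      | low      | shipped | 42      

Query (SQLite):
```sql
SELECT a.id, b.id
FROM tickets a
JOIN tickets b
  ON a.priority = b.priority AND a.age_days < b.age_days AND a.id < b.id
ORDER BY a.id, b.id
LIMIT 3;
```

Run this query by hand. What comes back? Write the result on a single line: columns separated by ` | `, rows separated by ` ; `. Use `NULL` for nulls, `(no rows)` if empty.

2 | 3 ; 2 | 7 ; 2 | 8

Pairs (a,b) with same priority, a.age_days < b.age_days, a.id < b.id.
priority groups: high:{6} low:{2,3,7,8} med:{4} urgent:{1,5}
Ordered by (a.id, b.id); first 3.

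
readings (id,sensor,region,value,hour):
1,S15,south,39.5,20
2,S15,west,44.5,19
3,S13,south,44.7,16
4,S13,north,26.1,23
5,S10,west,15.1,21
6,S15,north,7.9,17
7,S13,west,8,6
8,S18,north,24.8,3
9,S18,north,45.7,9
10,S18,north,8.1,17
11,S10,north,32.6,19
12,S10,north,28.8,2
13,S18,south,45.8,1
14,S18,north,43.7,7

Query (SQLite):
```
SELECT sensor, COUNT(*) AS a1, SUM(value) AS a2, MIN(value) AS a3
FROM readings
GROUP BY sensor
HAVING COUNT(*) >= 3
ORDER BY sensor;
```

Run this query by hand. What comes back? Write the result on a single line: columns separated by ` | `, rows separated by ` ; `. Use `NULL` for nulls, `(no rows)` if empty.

S10 | 3 | 76.5 | 15.1 ; S13 | 3 | 78.8 | 8 ; S15 | 3 | 91.9 | 7.9 ; S18 | 5 | 168.1 | 8.1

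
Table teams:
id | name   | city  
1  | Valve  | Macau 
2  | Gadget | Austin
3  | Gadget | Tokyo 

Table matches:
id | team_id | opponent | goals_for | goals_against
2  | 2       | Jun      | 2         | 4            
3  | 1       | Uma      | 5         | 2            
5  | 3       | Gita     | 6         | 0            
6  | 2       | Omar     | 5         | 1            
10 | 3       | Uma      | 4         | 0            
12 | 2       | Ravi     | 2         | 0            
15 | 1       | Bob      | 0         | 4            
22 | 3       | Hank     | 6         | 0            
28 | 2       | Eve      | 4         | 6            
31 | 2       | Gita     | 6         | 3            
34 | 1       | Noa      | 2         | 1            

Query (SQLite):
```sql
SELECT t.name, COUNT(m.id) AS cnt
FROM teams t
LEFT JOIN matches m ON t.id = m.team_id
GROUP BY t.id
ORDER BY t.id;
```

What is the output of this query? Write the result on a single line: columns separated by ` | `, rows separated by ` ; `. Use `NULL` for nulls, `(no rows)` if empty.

Valve | 3 ; Gadget | 5 ; Gadget | 3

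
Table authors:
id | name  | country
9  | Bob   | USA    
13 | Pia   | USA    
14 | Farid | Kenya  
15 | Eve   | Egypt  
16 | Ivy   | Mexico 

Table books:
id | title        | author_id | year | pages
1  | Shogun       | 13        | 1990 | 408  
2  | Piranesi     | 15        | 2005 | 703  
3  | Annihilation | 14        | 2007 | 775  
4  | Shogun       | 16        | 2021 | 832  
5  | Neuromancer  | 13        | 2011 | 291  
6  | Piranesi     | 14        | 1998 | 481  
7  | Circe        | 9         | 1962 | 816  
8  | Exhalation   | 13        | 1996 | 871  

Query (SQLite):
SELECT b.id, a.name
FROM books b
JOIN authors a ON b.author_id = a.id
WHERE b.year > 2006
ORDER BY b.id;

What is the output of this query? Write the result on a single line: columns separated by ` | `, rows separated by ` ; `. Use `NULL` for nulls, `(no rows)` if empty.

3 | Farid ; 4 | Ivy ; 5 | Pia

Each books row matches the authors row where author_id = authors.id.
Then keep rows with b.year > 2006.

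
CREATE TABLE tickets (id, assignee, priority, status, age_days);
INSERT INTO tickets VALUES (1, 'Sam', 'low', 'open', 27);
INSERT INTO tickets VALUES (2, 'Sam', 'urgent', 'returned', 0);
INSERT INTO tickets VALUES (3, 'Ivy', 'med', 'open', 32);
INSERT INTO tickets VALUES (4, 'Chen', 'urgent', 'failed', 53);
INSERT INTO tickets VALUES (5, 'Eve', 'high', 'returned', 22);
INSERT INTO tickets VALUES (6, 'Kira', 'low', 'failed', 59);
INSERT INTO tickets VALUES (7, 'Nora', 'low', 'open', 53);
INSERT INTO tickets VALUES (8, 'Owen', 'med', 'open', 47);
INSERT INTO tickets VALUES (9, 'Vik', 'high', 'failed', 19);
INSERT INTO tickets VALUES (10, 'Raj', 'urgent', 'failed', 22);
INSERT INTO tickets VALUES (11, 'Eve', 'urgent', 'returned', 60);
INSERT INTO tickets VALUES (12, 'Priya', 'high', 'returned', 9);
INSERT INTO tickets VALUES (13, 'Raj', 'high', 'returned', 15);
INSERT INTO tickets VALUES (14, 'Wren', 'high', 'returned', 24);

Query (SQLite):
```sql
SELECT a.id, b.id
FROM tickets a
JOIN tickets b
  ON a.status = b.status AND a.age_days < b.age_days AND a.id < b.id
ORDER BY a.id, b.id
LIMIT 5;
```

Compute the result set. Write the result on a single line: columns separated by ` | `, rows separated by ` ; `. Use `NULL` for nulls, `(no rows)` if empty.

Pairs (a,b) with same status, a.age_days < b.age_days, a.id < b.id.
status groups: failed:{4,6,9,10} open:{1,3,7,8} returned:{2,5,11,12,13,14}
Ordered by (a.id, b.id); first 5.

1 | 3 ; 1 | 7 ; 1 | 8 ; 2 | 5 ; 2 | 11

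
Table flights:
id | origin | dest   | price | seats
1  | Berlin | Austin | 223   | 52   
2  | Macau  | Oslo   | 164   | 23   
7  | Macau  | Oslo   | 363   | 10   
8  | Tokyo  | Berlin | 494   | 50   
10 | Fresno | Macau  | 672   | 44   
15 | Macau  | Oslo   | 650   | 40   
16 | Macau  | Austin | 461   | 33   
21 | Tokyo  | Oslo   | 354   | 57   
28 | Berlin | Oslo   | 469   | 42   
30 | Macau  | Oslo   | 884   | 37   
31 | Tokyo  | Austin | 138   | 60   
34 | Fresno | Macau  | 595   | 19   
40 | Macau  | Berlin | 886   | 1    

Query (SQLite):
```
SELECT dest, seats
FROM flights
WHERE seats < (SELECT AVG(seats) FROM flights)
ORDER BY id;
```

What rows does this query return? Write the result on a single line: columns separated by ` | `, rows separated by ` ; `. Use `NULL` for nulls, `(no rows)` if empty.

Oslo | 23 ; Oslo | 10 ; Austin | 33 ; Macau | 19 ; Berlin | 1

Scalar subquery: AVG(seats) over all flights rows = 36.0.
Keep rows where seats < that value.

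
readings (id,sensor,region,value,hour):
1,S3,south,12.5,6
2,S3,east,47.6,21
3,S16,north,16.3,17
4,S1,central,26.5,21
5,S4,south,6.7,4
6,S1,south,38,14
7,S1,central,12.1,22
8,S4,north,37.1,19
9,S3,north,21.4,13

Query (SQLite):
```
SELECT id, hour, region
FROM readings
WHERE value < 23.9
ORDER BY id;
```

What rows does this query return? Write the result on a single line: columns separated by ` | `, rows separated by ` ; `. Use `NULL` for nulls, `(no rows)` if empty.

value < 23.9: ids {1, 3, 5, 7, 9}

1 | 6 | south ; 3 | 17 | north ; 5 | 4 | south ; 7 | 22 | central ; 9 | 13 | north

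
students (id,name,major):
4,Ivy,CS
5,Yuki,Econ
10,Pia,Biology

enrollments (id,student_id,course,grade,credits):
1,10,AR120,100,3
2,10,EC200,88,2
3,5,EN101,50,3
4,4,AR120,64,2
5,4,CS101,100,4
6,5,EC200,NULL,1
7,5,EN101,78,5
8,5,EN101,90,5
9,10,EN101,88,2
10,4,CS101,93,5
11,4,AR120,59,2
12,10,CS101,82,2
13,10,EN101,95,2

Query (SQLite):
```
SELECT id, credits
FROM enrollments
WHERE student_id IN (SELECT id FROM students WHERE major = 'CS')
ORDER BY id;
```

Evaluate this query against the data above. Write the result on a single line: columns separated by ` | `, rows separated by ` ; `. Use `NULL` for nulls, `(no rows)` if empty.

4 | 2 ; 5 | 4 ; 10 | 5 ; 11 | 2

Inner query: students.id where major = 'CS'.
Outer: keep enrollments rows whose student_id is in that set.
Inner query → {4}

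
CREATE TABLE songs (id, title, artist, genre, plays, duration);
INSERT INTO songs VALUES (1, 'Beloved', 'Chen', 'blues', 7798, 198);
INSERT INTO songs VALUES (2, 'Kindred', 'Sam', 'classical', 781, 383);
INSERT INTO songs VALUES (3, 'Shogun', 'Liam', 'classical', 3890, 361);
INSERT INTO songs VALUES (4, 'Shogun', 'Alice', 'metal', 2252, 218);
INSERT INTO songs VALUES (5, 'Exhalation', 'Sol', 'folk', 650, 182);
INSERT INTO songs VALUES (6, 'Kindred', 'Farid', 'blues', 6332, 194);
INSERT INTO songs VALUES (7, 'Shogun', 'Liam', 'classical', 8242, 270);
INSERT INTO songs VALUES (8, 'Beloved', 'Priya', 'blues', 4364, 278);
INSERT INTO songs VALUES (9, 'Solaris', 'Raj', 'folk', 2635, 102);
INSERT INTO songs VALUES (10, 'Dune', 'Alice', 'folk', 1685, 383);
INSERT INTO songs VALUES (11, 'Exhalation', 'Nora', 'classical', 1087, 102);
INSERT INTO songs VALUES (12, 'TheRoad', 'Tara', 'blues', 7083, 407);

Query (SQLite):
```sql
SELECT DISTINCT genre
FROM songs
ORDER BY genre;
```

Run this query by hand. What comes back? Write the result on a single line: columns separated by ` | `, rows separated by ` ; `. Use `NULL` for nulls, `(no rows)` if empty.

blues ; classical ; folk ; metal

Collect distinct genre values from songs.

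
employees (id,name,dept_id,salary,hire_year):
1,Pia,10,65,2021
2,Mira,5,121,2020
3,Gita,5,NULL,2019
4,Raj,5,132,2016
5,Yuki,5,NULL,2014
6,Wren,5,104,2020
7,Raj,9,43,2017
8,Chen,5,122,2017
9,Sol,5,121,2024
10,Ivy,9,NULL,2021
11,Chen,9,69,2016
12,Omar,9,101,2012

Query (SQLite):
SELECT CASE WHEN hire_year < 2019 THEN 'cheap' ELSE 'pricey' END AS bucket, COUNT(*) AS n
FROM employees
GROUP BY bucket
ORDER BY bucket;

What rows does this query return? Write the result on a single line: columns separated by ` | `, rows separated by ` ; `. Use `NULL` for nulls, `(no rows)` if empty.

Bucket rows by hire_year < 2019 → 'cheap' else 'pricey'; count each bucket.

cheap | 6 ; pricey | 6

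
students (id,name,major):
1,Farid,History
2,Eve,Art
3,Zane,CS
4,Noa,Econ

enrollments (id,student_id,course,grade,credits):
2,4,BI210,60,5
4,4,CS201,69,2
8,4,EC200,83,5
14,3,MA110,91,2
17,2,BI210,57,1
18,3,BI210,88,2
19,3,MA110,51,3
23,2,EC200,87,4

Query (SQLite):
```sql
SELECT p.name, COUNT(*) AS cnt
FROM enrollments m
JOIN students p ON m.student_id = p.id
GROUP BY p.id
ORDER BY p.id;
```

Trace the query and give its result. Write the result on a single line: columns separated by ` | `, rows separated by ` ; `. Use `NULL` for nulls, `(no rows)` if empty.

Eve | 2 ; Zane | 3 ; Noa | 3

Join each enrollments row to its students via student_id.
Group joined rows by students.id; compute COUNT(*) per group.
  2: ids {17, 23} → COUNT(*)=2
  3: ids {14, 18, 19} → COUNT(*)=3
  4: ids {2, 4, 8} → COUNT(*)=3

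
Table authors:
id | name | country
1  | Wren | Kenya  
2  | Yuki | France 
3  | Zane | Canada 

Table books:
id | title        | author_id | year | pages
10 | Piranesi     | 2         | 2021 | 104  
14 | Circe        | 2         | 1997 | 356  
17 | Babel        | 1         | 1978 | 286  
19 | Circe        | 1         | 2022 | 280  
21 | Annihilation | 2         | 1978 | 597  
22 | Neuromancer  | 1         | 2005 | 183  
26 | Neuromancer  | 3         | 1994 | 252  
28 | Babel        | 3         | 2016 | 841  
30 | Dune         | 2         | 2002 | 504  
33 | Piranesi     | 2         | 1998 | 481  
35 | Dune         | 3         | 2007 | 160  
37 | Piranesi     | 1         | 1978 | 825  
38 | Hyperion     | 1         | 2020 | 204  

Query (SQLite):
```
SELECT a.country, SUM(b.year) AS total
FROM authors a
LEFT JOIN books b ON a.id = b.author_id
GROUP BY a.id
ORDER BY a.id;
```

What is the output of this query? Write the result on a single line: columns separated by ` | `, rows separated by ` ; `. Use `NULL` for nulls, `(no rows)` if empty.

LEFT JOIN keeps every authors row; unmatched ones get NULL for books columns.
Group by authors.id and compute SUM(b.year). SUM over an all-NULL group is NULL.
  1: ids {17, 19, 22, 37, 38} → SUM(b.year)=10003
  2: ids {10, 14, 21, 30, 33} → SUM(b.year)=9996
  3: ids {26, 28, 35} → SUM(b.year)=6017

Kenya | 10003 ; France | 9996 ; Canada | 6017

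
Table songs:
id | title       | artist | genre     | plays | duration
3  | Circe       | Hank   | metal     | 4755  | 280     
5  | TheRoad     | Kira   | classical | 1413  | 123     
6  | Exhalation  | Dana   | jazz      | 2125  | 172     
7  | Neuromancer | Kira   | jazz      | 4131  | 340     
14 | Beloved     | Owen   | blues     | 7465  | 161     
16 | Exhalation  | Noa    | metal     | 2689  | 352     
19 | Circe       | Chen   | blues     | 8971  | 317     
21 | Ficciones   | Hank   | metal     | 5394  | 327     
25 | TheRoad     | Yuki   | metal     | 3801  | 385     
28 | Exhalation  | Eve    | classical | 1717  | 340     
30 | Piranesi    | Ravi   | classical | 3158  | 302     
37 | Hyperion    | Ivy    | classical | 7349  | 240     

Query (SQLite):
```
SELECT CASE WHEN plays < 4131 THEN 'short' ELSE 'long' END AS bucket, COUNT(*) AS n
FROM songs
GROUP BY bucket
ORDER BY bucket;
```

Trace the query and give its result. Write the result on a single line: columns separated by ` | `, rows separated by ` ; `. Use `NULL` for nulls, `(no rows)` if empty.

long | 6 ; short | 6

Bucket rows by plays < 4131 → 'short' else 'long'; count each bucket.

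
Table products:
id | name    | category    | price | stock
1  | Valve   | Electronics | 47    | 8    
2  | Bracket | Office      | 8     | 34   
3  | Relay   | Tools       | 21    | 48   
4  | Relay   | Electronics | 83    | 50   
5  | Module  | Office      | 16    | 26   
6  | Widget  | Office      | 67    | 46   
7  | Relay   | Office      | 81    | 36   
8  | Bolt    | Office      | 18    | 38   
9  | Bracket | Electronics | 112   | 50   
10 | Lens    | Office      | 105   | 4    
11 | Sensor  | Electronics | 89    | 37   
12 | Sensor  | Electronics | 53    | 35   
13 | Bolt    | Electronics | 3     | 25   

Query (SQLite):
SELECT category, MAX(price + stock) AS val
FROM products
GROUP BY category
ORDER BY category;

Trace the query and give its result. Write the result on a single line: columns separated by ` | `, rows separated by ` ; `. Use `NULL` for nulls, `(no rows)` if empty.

Electronics | 162 ; Office | 117 ; Tools | 69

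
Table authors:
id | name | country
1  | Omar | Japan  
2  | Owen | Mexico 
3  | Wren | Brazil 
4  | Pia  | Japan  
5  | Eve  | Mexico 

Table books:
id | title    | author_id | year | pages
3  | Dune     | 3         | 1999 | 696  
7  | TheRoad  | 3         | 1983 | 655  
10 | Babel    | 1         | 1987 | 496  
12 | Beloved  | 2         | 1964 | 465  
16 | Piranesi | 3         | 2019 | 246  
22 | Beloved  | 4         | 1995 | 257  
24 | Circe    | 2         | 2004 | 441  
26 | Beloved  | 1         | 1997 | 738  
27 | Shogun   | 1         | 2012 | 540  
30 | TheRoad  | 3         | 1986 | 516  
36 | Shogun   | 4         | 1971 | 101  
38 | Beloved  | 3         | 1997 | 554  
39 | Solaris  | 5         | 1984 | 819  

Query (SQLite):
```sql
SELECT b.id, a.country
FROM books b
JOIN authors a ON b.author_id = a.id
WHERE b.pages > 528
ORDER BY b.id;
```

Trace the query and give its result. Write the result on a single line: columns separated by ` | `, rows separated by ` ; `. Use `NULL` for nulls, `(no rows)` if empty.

3 | Brazil ; 7 | Brazil ; 26 | Japan ; 27 | Japan ; 38 | Brazil ; 39 | Mexico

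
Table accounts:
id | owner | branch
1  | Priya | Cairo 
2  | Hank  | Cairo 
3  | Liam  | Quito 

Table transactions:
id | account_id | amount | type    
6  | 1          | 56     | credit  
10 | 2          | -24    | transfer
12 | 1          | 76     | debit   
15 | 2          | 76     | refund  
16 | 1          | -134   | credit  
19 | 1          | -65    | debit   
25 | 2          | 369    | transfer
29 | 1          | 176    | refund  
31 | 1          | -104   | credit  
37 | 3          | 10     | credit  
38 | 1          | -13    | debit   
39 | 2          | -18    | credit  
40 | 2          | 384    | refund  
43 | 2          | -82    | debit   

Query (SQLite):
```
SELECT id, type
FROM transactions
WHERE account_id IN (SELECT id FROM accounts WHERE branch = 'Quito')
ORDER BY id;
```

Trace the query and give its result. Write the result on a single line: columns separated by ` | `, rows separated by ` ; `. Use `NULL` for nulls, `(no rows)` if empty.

37 | credit

Inner query: accounts.id where branch = 'Quito'.
Outer: keep transactions rows whose account_id is in that set.
Inner query → {3}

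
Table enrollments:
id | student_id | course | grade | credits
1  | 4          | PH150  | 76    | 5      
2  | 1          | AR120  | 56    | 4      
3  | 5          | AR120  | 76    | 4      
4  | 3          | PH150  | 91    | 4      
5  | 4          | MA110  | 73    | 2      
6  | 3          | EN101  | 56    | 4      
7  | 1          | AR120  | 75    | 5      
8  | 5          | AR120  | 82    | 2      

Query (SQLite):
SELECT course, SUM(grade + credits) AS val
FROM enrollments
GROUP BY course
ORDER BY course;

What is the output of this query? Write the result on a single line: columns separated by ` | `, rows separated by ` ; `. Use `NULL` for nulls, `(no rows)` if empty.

For each row compute grade + credits.
Group by course; take SUM of the expression per group.
  AR120: ids {2, 3, 7, 8} → SUM(grade + credits)=304
  EN101: ids {6} → SUM(grade + credits)=60
  MA110: ids {5} → SUM(grade + credits)=75
  PH150: ids {1, 4} → SUM(grade + credits)=176

AR120 | 304 ; EN101 | 60 ; MA110 | 75 ; PH150 | 176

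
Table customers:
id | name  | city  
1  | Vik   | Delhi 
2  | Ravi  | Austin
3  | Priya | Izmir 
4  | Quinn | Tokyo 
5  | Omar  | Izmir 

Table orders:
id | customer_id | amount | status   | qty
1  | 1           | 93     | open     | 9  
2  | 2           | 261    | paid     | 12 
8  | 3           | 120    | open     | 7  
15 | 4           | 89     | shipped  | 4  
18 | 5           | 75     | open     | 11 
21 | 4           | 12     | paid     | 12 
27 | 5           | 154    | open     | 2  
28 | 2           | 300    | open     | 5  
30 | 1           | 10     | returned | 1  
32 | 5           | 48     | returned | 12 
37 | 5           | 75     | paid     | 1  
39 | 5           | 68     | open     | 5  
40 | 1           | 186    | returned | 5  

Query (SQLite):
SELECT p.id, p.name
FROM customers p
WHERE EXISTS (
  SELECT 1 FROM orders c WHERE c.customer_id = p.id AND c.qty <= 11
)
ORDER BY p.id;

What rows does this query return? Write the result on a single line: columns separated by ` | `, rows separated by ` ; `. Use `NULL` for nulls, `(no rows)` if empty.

For each customers row, check whether any orders with matching customer_id has qty <= 11.
Keep rows where that is true.

1 | Vik ; 2 | Ravi ; 3 | Priya ; 4 | Quinn ; 5 | Omar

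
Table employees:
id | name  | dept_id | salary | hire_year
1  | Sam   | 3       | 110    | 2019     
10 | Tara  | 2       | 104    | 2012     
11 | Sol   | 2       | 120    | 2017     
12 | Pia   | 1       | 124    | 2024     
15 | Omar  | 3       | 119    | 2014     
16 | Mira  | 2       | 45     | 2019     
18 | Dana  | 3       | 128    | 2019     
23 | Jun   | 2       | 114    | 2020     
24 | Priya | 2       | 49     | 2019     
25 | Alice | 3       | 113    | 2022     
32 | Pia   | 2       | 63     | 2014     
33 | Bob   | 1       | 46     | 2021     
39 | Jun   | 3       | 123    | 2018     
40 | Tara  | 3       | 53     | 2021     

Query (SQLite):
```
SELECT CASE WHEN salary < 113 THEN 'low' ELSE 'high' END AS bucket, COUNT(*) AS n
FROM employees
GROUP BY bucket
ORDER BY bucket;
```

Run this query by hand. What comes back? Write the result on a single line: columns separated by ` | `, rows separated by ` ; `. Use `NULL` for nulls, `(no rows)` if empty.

Bucket rows by salary < 113 → 'low' else 'high'; count each bucket.

high | 7 ; low | 7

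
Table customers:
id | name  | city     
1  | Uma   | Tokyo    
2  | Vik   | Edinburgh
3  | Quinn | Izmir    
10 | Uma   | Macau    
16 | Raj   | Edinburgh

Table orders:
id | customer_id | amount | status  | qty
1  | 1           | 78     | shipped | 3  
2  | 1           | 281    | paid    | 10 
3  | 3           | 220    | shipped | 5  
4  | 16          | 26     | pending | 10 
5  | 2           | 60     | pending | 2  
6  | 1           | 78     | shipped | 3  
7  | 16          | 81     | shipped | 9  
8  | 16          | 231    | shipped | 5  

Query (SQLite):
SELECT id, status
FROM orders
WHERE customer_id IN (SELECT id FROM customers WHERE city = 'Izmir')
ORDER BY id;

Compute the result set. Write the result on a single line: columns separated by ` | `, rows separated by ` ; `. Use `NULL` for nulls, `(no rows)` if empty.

Inner query: customers.id where city = 'Izmir'.
Outer: keep orders rows whose customer_id is in that set.
Inner query → {3}

3 | shipped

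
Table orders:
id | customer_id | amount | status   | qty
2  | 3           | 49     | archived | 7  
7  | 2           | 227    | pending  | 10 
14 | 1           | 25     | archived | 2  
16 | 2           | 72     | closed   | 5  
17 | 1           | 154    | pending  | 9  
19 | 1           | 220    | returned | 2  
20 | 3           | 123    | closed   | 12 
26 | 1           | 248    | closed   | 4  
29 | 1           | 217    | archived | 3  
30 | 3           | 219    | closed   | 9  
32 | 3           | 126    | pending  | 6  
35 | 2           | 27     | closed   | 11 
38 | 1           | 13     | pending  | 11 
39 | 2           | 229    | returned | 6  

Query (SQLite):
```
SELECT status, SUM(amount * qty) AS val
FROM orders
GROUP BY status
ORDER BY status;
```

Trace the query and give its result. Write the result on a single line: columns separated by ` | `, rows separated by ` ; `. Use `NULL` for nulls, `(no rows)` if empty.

archived | 1044 ; closed | 5096 ; pending | 4555 ; returned | 1814

For each row compute amount * qty.
Group by status; take SUM of the expression per group.
  archived: ids {2, 14, 29} → SUM(amount * qty)=1044
  closed: ids {16, 20, 26, 30, 35} → SUM(amount * qty)=5096
  pending: ids {7, 17, 32, 38} → SUM(amount * qty)=4555
  returned: ids {19, 39} → SUM(amount * qty)=1814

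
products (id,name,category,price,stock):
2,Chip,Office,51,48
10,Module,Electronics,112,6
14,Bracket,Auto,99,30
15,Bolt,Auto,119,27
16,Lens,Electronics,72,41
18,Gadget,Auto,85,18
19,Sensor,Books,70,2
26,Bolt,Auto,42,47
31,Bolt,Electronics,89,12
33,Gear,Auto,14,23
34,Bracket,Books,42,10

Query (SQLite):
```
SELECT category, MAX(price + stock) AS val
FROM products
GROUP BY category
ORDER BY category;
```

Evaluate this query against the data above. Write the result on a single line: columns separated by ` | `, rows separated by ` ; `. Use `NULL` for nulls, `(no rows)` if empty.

For each row compute price + stock.
Group by category; take MAX of the expression per group.
  Auto: ids {14, 15, 18, 26, 33} → MAX(price + stock)=146
  Books: ids {19, 34} → MAX(price + stock)=72
  Electronics: ids {10, 16, 31} → MAX(price + stock)=118
  Office: ids {2} → MAX(price + stock)=99

Auto | 146 ; Books | 72 ; Electronics | 118 ; Office | 99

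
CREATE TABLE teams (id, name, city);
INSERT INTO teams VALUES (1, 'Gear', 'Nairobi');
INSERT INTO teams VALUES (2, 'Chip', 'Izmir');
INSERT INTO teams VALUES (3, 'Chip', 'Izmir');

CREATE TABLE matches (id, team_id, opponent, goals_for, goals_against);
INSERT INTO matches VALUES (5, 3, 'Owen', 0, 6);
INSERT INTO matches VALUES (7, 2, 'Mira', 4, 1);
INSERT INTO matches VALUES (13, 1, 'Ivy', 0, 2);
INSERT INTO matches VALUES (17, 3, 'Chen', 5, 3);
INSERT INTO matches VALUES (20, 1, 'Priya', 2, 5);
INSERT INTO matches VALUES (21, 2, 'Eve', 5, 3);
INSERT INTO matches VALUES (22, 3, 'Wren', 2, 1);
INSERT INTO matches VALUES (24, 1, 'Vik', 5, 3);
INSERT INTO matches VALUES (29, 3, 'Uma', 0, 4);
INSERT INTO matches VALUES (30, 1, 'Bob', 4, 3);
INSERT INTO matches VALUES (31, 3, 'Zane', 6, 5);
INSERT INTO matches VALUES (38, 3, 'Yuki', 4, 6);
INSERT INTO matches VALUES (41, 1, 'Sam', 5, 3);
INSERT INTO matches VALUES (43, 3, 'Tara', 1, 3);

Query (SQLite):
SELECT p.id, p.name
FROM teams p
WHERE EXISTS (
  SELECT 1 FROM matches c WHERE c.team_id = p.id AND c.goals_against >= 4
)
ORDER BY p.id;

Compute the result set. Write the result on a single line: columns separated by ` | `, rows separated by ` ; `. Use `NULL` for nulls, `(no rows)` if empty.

1 | Gear ; 3 | Chip

For each teams row, check whether any matches with matching team_id has goals_against >= 4.
Keep rows where that is true.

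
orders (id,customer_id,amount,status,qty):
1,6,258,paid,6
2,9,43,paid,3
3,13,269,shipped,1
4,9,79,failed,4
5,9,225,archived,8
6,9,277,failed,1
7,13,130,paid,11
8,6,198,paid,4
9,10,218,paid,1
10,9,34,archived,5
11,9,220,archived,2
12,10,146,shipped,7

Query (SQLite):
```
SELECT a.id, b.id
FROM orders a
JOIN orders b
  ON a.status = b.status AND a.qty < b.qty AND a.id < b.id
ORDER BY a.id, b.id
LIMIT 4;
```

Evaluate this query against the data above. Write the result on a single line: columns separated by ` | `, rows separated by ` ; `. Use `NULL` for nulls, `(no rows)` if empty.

1 | 7 ; 2 | 7 ; 2 | 8 ; 3 | 12

Pairs (a,b) with same status, a.qty < b.qty, a.id < b.id.
status groups: archived:{5,10,11} failed:{4,6} paid:{1,2,7,8,9} shipped:{3,12}
Ordered by (a.id, b.id); first 4.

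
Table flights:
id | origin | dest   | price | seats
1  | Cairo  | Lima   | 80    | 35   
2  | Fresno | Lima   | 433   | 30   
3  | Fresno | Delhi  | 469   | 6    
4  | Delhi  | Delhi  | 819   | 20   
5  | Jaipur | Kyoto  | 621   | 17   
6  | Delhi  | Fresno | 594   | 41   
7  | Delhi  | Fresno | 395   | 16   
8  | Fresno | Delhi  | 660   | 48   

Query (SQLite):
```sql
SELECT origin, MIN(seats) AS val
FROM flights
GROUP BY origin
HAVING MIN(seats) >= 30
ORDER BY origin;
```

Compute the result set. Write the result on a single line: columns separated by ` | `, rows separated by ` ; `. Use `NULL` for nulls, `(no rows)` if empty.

Partition flights by origin; compute MIN(seats) within each group.
HAVING: keep groups where MIN(seats) >= 30.
  Cairo: ids {1} → MIN(seats)=35
  Delhi: ids {4, 6, 7} → MIN(seats)=16
  Fresno: ids {2, 3, 8} → MIN(seats)=6
  Jaipur: ids {5} → MIN(seats)=17

Cairo | 35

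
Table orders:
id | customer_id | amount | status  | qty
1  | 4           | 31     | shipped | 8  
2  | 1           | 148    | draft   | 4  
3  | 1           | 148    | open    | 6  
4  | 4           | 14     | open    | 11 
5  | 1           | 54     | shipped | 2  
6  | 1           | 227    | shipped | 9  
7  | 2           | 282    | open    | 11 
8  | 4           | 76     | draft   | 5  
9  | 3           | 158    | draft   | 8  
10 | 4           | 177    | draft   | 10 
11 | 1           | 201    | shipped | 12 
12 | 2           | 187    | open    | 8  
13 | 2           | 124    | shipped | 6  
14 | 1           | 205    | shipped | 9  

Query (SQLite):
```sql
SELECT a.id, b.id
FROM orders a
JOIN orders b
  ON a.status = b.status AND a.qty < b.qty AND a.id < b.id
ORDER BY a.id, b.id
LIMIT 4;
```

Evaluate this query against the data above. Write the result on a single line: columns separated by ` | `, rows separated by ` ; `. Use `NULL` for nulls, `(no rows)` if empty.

Pairs (a,b) with same status, a.qty < b.qty, a.id < b.id.
status groups: draft:{2,8,9,10} open:{3,4,7,12} shipped:{1,5,6,11,13,14}
Ordered by (a.id, b.id); first 4.

1 | 6 ; 1 | 11 ; 1 | 14 ; 2 | 8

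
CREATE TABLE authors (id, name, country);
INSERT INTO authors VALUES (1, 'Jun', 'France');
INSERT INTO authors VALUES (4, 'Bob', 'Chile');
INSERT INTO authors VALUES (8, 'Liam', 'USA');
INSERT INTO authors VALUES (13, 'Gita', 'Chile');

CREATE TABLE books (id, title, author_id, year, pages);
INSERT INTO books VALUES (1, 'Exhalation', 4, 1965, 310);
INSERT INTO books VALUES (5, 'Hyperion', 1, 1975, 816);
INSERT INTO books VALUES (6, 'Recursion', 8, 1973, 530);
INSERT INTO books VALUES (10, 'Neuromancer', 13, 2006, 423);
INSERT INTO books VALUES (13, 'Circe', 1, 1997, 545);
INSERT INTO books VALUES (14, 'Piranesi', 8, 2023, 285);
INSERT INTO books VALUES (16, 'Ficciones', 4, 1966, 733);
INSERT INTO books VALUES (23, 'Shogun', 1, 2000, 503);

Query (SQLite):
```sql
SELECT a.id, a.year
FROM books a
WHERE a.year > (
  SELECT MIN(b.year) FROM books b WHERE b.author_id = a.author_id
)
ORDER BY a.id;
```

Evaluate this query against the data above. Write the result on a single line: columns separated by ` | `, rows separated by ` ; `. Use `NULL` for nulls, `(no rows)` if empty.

For each books row a, compute MIN(year) over rows sharing a.author_id.
Keep row a if a.year > that per-group MIN.
  author_id=1: MIN(year) = 1975
  author_id=4: MIN(year) = 1965
  author_id=8: MIN(year) = 1973
  author_id=13: MIN(year) = 2006

13 | 1997 ; 14 | 2023 ; 16 | 1966 ; 23 | 2000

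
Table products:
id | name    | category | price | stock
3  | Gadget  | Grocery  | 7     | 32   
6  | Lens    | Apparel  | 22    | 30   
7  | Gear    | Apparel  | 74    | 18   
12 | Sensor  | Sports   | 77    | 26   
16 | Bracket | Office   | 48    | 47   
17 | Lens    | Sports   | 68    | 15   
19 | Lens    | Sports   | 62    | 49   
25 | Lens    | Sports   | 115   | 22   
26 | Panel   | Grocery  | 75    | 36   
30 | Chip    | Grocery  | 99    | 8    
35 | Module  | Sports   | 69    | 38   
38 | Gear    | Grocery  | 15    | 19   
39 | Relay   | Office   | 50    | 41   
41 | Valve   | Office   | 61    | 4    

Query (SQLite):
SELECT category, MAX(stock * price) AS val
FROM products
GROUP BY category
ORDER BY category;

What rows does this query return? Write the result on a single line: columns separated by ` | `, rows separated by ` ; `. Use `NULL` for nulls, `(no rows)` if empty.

Apparel | 1332 ; Grocery | 2700 ; Office | 2256 ; Sports | 3038

For each row compute stock * price.
Group by category; take MAX of the expression per group.
  Apparel: ids {6, 7} → MAX(stock * price)=1332
  Grocery: ids {3, 26, 30, 38} → MAX(stock * price)=2700
  Office: ids {16, 39, 41} → MAX(stock * price)=2256
  Sports: ids {12, 17, 19, 25, 35} → MAX(stock * price)=3038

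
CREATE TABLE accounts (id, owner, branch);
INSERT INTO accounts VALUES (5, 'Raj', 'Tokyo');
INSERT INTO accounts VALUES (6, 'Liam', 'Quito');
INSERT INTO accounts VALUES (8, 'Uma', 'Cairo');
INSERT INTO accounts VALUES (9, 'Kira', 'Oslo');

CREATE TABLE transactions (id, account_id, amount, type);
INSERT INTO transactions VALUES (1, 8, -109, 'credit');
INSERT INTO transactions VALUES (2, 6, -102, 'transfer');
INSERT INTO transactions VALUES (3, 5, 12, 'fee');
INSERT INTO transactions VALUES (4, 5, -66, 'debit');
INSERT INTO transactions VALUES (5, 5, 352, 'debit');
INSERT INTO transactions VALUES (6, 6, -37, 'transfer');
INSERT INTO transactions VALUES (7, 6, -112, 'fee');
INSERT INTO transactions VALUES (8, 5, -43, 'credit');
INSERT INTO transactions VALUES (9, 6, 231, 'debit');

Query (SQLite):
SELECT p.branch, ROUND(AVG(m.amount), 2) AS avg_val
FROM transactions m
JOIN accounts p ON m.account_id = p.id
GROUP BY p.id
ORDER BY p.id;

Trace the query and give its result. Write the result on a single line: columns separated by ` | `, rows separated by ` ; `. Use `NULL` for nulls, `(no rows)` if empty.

Tokyo | 63.75 ; Quito | -5 ; Cairo | -109

Join each transactions row to its accounts via account_id.
Group joined rows by accounts.id; compute ROUND(AVG(m.amount), 2) per group.
  5: ids {3, 4, 5, 8} → ROUND(AVG(m.amount), 2)=63.75
  6: ids {2, 6, 7, 9} → ROUND(AVG(m.amount), 2)=-5
  8: ids {1} → ROUND(AVG(m.amount), 2)=-109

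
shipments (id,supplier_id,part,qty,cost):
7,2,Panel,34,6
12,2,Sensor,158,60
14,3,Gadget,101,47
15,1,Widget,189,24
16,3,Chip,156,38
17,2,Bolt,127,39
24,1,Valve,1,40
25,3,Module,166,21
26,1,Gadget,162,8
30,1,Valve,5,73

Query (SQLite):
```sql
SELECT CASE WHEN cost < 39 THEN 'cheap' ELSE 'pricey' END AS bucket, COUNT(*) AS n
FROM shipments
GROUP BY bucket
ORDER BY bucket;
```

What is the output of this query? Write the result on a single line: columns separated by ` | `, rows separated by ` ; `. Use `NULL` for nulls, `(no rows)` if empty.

Bucket rows by cost < 39 → 'cheap' else 'pricey'; count each bucket.

cheap | 5 ; pricey | 5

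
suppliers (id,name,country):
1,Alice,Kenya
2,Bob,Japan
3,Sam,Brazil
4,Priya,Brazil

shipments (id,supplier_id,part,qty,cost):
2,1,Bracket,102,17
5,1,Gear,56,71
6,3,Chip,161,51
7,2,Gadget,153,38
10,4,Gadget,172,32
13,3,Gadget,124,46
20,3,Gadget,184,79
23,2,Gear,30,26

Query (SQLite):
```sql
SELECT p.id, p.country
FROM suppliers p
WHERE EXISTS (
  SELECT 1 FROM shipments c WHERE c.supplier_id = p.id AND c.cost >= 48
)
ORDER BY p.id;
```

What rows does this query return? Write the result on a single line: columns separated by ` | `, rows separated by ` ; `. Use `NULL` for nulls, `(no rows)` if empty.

1 | Kenya ; 3 | Brazil

For each suppliers row, check whether any shipments with matching supplier_id has cost >= 48.
Keep rows where that is true.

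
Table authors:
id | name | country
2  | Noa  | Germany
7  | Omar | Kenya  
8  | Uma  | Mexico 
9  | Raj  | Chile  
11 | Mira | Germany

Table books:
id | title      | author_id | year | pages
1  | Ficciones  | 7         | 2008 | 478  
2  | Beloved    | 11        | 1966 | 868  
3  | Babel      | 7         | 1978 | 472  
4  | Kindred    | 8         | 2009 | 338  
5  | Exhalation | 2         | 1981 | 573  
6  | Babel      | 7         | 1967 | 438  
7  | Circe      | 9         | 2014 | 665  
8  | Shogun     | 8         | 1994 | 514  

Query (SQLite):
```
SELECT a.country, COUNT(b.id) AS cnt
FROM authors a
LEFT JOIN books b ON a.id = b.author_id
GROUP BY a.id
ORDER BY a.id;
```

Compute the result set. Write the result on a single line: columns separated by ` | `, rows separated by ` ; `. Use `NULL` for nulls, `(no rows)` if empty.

LEFT JOIN keeps every authors row; unmatched ones get NULL for books columns.
Group by authors.id and compute COUNT(b.id). COUNT(col) of an all-NULL group is 0.
  2: ids {5} → COUNT(b.id)=1
  7: ids {1, 3, 6} → COUNT(b.id)=3
  8: ids {4, 8} → COUNT(b.id)=2
  9: ids {7} → COUNT(b.id)=1
  11: ids {2} → COUNT(b.id)=1

Germany | 1 ; Kenya | 3 ; Mexico | 2 ; Chile | 1 ; Germany | 1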